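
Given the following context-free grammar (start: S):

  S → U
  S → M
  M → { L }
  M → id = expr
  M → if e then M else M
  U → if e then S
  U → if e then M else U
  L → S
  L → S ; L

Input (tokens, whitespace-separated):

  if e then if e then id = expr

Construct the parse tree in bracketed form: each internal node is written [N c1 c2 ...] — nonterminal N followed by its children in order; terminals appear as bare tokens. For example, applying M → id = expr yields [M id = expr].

[S [U if e then [S [U if e then [S [M id = expr]]]]]]

S
U
if e then S
if e then U
if e then if e then S
if e then if e then M
if e then if e then id = expr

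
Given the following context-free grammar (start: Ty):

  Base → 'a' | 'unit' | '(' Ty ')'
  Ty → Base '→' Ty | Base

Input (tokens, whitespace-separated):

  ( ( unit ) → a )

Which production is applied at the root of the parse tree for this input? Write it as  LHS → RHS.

[Ty [Base ( [Ty [Base ( [Ty [Base unit]] )] → [Ty [Base a]]] )]]

Ty → Base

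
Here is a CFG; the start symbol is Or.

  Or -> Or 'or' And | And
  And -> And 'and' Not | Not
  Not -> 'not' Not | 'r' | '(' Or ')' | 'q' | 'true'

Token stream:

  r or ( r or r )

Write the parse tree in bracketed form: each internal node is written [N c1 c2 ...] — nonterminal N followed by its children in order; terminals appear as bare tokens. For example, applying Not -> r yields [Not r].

[Or [Or [And [Not r]]] or [And [Not ( [Or [Or [And [Not r]]] or [And [Not r]]] )]]]

Or
Or or And
And or And
Not or And
r or And
r or Not
r or ( Or )
r or ( Or or And )
r or ( And or And )
r or ( Not or And )
r or ( r or And )
r or ( r or Not )
r or ( r or r )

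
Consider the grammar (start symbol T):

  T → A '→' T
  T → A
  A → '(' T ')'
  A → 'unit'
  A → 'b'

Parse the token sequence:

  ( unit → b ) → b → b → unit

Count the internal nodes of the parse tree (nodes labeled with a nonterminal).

12

[T [A ( [T [A unit] → [T [A b]]] )] → [T [A b] → [T [A b] → [T [A unit]]]]]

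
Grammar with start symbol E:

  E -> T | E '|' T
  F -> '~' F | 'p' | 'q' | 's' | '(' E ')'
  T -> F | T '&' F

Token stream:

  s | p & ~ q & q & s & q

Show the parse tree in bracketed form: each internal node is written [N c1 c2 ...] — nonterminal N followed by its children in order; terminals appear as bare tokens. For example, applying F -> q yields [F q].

E
E | T
T | T
F | T
s | T
s | T & F
s | T & F & F
s | T & F & F & F
s | T & F & F & F & F
s | F & F & F & F & F
s | p & F & F & F & F
s | p & ~ F & F & F & F
s | p & ~ q & F & F & F
s | p & ~ q & q & F & F
s | p & ~ q & q & s & F
s | p & ~ q & q & s & q

[E [E [T [F s]]] | [T [T [T [T [T [F p]] & [F ~ [F q]]] & [F q]] & [F s]] & [F q]]]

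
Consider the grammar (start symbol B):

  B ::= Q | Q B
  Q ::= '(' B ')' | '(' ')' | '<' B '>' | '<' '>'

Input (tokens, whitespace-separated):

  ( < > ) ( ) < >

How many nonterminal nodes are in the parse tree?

8

[B [Q ( [B [Q < >]] )] [B [Q ( )] [B [Q < >]]]]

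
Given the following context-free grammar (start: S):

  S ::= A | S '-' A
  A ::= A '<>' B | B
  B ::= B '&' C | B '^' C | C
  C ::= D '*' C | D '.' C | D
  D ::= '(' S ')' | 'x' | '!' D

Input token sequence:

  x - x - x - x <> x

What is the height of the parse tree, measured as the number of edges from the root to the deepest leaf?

[S [S [S [S [A [B [C [D x]]]]] - [A [B [C [D x]]]]] - [A [B [C [D x]]]]] - [A [A [B [C [D x]]]] <> [B [C [D x]]]]]

8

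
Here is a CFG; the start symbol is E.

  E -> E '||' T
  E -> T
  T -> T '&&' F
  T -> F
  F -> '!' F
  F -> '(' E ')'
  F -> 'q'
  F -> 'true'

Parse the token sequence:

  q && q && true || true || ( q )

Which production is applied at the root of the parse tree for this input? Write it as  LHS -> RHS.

E -> E '||' T

[E [E [E [T [T [T [F q]] && [F q]] && [F true]]] || [T [F true]]] || [T [F ( [E [T [F q]]] )]]]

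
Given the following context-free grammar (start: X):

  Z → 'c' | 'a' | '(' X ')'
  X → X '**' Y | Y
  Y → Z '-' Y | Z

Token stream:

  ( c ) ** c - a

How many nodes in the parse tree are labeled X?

[X [X [Y [Z ( [X [Y [Z c]]] )]]] ** [Y [Z c] - [Y [Z a]]]]

3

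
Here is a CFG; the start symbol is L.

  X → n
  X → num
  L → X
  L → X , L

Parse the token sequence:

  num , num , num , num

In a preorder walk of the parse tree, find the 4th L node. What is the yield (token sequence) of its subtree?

num

[L [X num] , [L [X num] , [L [X num] , [L [X num]]]]]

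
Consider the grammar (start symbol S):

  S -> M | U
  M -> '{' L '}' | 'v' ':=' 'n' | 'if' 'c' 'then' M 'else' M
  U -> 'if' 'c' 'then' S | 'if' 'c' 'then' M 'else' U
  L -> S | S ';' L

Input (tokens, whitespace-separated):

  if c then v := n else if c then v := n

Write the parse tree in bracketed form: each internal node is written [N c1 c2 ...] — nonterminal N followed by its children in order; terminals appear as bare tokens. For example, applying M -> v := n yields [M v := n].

S
U
if c then M else U
if c then v := n else U
if c then v := n else if c then S
if c then v := n else if c then M
if c then v := n else if c then v := n

[S [U if c then [M v := n] else [U if c then [S [M v := n]]]]]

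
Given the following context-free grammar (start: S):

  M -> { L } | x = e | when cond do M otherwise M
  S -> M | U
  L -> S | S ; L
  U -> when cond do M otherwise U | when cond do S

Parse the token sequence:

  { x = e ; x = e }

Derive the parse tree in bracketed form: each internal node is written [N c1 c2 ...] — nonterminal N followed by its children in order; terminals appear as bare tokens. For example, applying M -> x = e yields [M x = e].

S
M
{ L }
{ S ; L }
{ M ; L }
{ x = e ; L }
{ x = e ; S }
{ x = e ; M }
{ x = e ; x = e }

[S [M { [L [S [M x = e]] ; [L [S [M x = e]]]] }]]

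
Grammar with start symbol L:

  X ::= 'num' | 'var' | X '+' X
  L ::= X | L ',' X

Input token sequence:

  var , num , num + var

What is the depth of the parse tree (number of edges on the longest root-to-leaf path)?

4

[L [L [L [X var]] , [X num]] , [X [X num] + [X var]]]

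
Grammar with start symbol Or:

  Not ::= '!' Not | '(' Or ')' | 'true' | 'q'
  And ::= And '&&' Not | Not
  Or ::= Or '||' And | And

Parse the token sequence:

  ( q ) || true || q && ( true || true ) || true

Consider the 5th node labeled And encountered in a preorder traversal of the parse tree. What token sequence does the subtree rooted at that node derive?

q

[Or [Or [Or [Or [And [Not ( [Or [And [Not q]]] )]]] || [And [Not true]]] || [And [And [Not q]] && [Not ( [Or [Or [And [Not true]]] || [And [Not true]]] )]]] || [And [Not true]]]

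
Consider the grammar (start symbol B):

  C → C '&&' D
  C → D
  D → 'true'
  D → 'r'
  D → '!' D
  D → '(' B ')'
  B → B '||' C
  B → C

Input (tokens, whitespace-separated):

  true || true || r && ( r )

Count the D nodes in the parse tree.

[B [B [B [C [D true]]] || [C [D true]]] || [C [C [D r]] && [D ( [B [C [D r]]] )]]]

5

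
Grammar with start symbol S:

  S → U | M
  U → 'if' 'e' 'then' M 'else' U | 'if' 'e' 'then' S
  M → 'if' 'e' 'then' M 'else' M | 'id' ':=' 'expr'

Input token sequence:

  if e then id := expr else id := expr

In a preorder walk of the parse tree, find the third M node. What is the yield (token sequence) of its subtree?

id := expr

[S [M if e then [M id := expr] else [M id := expr]]]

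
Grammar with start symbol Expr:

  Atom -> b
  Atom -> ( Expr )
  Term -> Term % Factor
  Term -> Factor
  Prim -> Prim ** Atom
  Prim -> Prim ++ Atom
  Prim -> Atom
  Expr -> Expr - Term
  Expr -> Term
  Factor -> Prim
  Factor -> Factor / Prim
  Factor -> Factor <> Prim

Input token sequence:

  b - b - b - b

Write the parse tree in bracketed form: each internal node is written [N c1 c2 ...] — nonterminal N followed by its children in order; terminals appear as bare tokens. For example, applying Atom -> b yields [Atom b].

[Expr [Expr [Expr [Expr [Term [Factor [Prim [Atom b]]]]] - [Term [Factor [Prim [Atom b]]]]] - [Term [Factor [Prim [Atom b]]]]] - [Term [Factor [Prim [Atom b]]]]]

Expr
Expr - Term
Expr - Term - Term
Expr - Term - Term - Term
Term - Term - Term - Term
Factor - Term - Term - Term
Prim - Term - Term - Term
Atom - Term - Term - Term
b - Term - Term - Term
b - Factor - Term - Term
b - Prim - Term - Term
b - Atom - Term - Term
b - b - Term - Term
b - b - Factor - Term
b - b - Prim - Term
b - b - Atom - Term
b - b - b - Term
b - b - b - Factor
b - b - b - Prim
b - b - b - Atom
b - b - b - b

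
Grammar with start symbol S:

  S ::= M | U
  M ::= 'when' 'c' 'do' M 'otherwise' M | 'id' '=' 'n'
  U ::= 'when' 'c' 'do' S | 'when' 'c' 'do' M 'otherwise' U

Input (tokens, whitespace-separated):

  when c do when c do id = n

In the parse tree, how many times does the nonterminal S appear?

[S [U when c do [S [U when c do [S [M id = n]]]]]]

3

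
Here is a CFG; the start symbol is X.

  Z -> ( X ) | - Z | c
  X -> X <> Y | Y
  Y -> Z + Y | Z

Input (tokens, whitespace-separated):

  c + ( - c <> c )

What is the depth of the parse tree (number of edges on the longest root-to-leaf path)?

[X [Y [Z c] + [Y [Z ( [X [X [Y [Z - [Z c]]]] <> [Y [Z c]]] )]]]]

9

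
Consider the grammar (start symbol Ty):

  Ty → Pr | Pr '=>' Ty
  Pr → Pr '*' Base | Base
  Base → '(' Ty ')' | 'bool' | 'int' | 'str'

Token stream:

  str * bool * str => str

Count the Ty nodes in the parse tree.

2

[Ty [Pr [Pr [Pr [Base str]] * [Base bool]] * [Base str]] => [Ty [Pr [Base str]]]]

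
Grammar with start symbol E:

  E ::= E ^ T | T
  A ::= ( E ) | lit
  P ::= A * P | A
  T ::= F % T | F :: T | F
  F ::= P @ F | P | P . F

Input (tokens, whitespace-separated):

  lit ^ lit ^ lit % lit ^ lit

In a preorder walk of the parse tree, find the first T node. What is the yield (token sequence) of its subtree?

lit

[E [E [E [E [T [F [P [A lit]]]]] ^ [T [F [P [A lit]]]]] ^ [T [F [P [A lit]]] % [T [F [P [A lit]]]]]] ^ [T [F [P [A lit]]]]]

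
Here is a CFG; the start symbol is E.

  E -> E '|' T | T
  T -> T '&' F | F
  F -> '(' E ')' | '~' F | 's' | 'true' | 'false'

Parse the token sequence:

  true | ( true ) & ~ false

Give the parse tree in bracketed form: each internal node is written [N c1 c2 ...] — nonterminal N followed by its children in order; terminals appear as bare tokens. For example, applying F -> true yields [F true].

E
E | T
T | T
F | T
true | T
true | T & F
true | F & F
true | ( E ) & F
true | ( T ) & F
true | ( F ) & F
true | ( true ) & F
true | ( true ) & ~ F
true | ( true ) & ~ false

[E [E [T [F true]]] | [T [T [F ( [E [T [F true]]] )]] & [F ~ [F false]]]]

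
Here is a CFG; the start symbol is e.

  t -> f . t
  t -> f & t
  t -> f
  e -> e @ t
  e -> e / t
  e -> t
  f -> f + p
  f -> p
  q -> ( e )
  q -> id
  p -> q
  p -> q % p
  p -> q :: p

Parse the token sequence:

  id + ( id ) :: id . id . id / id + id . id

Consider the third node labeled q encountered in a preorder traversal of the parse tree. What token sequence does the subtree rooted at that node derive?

id

[e [e [t [f [f [p [q id]]] + [p [q ( [e [t [f [p [q id]]]]] )] :: [p [q id]]]] . [t [f [p [q id]]] . [t [f [p [q id]]]]]]] / [t [f [f [p [q id]]] + [p [q id]]] . [t [f [p [q id]]]]]]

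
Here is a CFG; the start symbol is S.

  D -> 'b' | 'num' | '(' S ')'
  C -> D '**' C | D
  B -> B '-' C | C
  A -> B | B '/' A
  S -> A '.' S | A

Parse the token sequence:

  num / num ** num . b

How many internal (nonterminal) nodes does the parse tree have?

[S [A [B [C [D num]]] / [A [B [C [D num] ** [C [D num]]]]]] . [S [A [B [C [D b]]]]]]

16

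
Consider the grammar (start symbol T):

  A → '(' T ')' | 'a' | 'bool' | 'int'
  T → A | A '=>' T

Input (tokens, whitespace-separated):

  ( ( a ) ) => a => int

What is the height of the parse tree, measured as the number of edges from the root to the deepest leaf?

[T [A ( [T [A ( [T [A a]] )]] )] => [T [A a] => [T [A int]]]]

6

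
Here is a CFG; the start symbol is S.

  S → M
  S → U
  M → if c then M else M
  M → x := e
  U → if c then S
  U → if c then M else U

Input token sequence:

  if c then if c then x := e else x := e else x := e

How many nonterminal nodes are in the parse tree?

6

[S [M if c then [M if c then [M x := e] else [M x := e]] else [M x := e]]]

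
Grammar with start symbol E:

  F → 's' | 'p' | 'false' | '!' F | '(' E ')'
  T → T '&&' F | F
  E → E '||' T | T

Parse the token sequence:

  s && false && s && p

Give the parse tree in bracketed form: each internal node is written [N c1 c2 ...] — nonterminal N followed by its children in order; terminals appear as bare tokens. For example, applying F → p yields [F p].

E
T
T && F
T && F && F
T && F && F && F
F && F && F && F
s && F && F && F
s && false && F && F
s && false && s && F
s && false && s && p

[E [T [T [T [T [F s]] && [F false]] && [F s]] && [F p]]]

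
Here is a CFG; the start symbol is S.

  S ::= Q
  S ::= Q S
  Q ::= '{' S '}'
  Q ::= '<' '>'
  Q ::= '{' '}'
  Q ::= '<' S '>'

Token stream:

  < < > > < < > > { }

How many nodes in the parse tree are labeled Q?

[S [Q < [S [Q < >]] >] [S [Q < [S [Q < >]] >] [S [Q { }]]]]

5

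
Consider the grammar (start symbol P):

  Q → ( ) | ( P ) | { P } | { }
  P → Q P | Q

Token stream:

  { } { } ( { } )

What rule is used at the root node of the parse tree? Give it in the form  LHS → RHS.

[P [Q { }] [P [Q { }] [P [Q ( [P [Q { }]] )]]]]

P → Q P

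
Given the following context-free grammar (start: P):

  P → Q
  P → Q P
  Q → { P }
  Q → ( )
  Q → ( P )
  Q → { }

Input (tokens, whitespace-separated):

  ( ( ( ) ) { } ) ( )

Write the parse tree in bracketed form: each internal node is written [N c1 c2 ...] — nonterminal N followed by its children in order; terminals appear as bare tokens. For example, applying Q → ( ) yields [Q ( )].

P
Q P
( P ) P
( Q P ) P
( ( P ) P ) P
( ( Q ) P ) P
( ( ( ) ) P ) P
( ( ( ) ) Q ) P
( ( ( ) ) { } ) P
( ( ( ) ) { } ) Q
( ( ( ) ) { } ) ( )

[P [Q ( [P [Q ( [P [Q ( )]] )] [P [Q { }]]] )] [P [Q ( )]]]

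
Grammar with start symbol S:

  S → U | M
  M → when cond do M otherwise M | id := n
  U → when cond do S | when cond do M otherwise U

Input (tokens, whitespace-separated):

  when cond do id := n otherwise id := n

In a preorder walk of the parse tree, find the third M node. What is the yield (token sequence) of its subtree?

[S [M when cond do [M id := n] otherwise [M id := n]]]

id := n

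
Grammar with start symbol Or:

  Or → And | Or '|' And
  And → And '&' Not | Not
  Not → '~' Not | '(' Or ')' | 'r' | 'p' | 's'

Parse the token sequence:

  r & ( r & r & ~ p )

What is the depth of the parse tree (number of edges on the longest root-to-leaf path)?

[Or [And [And [Not r]] & [Not ( [Or [And [And [And [Not r]] & [Not r]] & [Not ~ [Not p]]]] )]]]

8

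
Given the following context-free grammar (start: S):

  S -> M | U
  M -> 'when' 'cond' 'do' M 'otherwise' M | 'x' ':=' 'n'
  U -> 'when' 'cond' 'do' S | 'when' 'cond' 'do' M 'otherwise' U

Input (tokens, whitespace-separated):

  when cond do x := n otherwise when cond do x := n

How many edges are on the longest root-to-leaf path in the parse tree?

5

[S [U when cond do [M x := n] otherwise [U when cond do [S [M x := n]]]]]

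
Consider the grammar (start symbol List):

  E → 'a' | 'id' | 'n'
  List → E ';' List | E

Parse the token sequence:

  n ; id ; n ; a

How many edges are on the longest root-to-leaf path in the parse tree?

5

[List [E n] ; [List [E id] ; [List [E n] ; [List [E a]]]]]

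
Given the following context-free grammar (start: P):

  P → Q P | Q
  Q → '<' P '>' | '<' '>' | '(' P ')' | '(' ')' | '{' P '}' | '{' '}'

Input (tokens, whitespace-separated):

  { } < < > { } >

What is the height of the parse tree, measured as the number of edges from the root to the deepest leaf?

[P [Q { }] [P [Q < [P [Q < >] [P [Q { }]]] >]]]

6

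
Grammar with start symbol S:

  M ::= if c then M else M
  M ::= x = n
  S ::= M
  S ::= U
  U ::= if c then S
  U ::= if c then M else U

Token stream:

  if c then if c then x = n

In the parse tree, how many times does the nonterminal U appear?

2

[S [U if c then [S [U if c then [S [M x = n]]]]]]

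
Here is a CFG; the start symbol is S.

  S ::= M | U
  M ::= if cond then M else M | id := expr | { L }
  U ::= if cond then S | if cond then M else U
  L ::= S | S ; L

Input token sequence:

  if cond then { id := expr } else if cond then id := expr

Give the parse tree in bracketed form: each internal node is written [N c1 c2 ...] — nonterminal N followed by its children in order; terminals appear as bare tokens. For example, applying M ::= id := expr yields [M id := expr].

[S [U if cond then [M { [L [S [M id := expr]]] }] else [U if cond then [S [M id := expr]]]]]

S
U
if cond then M else U
if cond then { L } else U
if cond then { S } else U
if cond then { M } else U
if cond then { id := expr } else U
if cond then { id := expr } else if cond then S
if cond then { id := expr } else if cond then M
if cond then { id := expr } else if cond then id := expr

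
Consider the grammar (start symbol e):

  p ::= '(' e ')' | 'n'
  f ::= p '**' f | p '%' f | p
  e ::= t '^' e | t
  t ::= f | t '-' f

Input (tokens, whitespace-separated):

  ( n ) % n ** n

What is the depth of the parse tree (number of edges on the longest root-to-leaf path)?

[e [t [f [p ( [e [t [f [p n]]]] )] % [f [p n] ** [f [p n]]]]]]

8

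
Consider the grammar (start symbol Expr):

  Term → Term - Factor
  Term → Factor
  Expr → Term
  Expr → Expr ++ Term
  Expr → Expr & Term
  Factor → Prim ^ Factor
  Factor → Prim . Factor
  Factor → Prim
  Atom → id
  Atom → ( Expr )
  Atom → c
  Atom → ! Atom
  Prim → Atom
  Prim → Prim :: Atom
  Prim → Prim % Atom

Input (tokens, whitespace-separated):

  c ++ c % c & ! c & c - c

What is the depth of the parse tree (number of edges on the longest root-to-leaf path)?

8

[Expr [Expr [Expr [Expr [Term [Factor [Prim [Atom c]]]]] ++ [Term [Factor [Prim [Prim [Atom c]] % [Atom c]]]]] & [Term [Factor [Prim [Atom ! [Atom c]]]]]] & [Term [Term [Factor [Prim [Atom c]]]] - [Factor [Prim [Atom c]]]]]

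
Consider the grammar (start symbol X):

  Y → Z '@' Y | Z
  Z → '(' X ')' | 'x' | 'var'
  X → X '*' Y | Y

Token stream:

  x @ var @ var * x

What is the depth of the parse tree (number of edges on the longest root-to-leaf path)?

6

[X [X [Y [Z x] @ [Y [Z var] @ [Y [Z var]]]]] * [Y [Z x]]]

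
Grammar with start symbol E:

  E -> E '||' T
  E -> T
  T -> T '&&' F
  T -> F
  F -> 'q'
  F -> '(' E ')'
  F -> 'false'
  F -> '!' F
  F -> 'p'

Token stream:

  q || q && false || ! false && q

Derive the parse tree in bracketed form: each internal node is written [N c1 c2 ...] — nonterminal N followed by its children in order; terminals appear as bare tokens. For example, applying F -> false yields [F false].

E
E || T
E || T || T
T || T || T
F || T || T
q || T || T
q || T && F || T
q || F && F || T
q || q && F || T
q || q && false || T
q || q && false || T && F
q || q && false || F && F
q || q && false || ! F && F
q || q && false || ! false && F
q || q && false || ! false && q

[E [E [E [T [F q]]] || [T [T [F q]] && [F false]]] || [T [T [F ! [F false]]] && [F q]]]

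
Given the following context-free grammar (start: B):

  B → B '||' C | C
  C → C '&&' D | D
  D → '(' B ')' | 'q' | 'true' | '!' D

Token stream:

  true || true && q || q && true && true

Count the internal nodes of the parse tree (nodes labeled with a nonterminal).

[B [B [B [C [D true]]] || [C [C [D true]] && [D q]]] || [C [C [C [D q]] && [D true]] && [D true]]]

15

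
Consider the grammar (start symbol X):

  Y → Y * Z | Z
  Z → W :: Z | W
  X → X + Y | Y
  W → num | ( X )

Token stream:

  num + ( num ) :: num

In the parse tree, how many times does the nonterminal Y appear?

3

[X [X [Y [Z [W num]]]] + [Y [Z [W ( [X [Y [Z [W num]]]] )] :: [Z [W num]]]]]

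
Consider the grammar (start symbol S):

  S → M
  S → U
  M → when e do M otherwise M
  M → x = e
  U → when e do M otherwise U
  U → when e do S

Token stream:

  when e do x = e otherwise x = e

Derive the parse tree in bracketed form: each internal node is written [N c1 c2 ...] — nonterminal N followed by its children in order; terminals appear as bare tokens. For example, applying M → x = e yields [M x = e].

S
M
when e do M otherwise M
when e do x = e otherwise M
when e do x = e otherwise x = e

[S [M when e do [M x = e] otherwise [M x = e]]]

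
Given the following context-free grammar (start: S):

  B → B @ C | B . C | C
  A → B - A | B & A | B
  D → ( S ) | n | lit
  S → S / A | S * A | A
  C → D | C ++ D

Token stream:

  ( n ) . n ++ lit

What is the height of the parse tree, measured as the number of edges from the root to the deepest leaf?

11

[S [A [B [B [C [D ( [S [A [B [C [D n]]]]] )]]] . [C [C [D n]] ++ [D lit]]]]]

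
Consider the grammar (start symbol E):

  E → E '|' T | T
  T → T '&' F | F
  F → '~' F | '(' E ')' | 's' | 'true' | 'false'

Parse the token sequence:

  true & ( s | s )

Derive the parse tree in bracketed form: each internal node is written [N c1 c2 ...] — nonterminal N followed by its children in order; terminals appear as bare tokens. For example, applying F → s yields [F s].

E
T
T & F
F & F
true & F
true & ( E )
true & ( E | T )
true & ( T | T )
true & ( F | T )
true & ( s | T )
true & ( s | F )
true & ( s | s )

[E [T [T [F true]] & [F ( [E [E [T [F s]]] | [T [F s]]] )]]]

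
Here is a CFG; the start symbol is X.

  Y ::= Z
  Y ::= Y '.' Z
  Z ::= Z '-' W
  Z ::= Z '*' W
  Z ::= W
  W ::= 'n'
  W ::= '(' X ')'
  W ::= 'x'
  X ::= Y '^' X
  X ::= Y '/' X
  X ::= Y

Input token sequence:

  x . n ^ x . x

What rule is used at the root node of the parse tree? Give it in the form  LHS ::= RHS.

[X [Y [Y [Z [W x]]] . [Z [W n]]] ^ [X [Y [Y [Z [W x]]] . [Z [W x]]]]]

X ::= Y '^' X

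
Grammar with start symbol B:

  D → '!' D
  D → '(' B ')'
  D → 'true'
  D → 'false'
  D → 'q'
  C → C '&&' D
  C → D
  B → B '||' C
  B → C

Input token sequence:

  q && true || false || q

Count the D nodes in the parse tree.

4

[B [B [B [C [C [D q]] && [D true]]] || [C [D false]]] || [C [D q]]]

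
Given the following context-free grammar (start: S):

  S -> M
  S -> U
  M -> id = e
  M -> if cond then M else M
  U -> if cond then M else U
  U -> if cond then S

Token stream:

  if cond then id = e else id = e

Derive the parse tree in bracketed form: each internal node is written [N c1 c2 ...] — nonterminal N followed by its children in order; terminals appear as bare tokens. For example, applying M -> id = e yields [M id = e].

S
M
if cond then M else M
if cond then id = e else M
if cond then id = e else id = e

[S [M if cond then [M id = e] else [M id = e]]]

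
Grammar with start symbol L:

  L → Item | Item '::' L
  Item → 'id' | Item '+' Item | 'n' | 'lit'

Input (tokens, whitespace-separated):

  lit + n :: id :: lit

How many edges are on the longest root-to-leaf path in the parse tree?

[L [Item [Item lit] + [Item n]] :: [L [Item id] :: [L [Item lit]]]]

4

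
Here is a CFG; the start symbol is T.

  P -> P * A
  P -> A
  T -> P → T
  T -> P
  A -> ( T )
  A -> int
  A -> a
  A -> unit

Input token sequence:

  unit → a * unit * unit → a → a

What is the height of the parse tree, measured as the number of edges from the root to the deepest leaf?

[T [P [A unit]] → [T [P [P [P [A a]] * [A unit]] * [A unit]] → [T [P [A a]] → [T [P [A a]]]]]]

6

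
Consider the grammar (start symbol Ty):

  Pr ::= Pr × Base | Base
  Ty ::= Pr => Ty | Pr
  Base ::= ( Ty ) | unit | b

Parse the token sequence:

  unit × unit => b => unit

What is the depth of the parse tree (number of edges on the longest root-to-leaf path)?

[Ty [Pr [Pr [Base unit]] × [Base unit]] => [Ty [Pr [Base b]] => [Ty [Pr [Base unit]]]]]

5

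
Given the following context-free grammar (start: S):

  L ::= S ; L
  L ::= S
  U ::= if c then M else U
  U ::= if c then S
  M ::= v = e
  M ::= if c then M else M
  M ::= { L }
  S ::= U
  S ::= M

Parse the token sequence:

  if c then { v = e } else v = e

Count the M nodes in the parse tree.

[S [M if c then [M { [L [S [M v = e]]] }] else [M v = e]]]

4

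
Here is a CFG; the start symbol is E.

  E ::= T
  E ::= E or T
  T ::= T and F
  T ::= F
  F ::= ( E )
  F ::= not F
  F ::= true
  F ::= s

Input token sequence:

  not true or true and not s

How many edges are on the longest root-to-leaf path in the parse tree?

[E [E [T [F not [F true]]]] or [T [T [F true]] and [F not [F s]]]]

5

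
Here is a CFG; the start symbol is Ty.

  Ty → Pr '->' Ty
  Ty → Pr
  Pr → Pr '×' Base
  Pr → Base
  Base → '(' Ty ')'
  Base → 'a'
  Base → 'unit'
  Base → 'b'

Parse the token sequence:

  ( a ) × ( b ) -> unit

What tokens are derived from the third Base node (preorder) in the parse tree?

[Ty [Pr [Pr [Base ( [Ty [Pr [Base a]]] )]] × [Base ( [Ty [Pr [Base b]]] )]] -> [Ty [Pr [Base unit]]]]

( b )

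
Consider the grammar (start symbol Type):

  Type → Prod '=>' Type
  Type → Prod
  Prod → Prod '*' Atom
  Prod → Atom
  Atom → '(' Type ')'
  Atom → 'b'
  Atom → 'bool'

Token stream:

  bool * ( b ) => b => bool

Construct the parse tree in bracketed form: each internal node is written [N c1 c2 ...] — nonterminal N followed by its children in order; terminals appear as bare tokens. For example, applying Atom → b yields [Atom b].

[Type [Prod [Prod [Atom bool]] * [Atom ( [Type [Prod [Atom b]]] )]] => [Type [Prod [Atom b]] => [Type [Prod [Atom bool]]]]]

Type
Prod => Type
Prod * Atom => Type
Atom * Atom => Type
bool * Atom => Type
bool * ( Type ) => Type
bool * ( Prod ) => Type
bool * ( Atom ) => Type
bool * ( b ) => Type
bool * ( b ) => Prod => Type
bool * ( b ) => Atom => Type
bool * ( b ) => b => Type
bool * ( b ) => b => Prod
bool * ( b ) => b => Atom
bool * ( b ) => b => bool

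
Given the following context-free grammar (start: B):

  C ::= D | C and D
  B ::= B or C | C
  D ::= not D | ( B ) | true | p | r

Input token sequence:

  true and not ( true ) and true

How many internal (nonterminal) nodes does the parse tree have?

[B [C [C [C [D true]] and [D not [D ( [B [C [D true]]] )]]] and [D true]]]

11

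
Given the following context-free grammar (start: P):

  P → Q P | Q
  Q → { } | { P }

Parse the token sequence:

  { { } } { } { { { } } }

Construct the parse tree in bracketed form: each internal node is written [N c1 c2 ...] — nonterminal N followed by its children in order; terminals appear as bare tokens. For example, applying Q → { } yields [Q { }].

[P [Q { [P [Q { }]] }] [P [Q { }] [P [Q { [P [Q { [P [Q { }]] }]] }]]]]

P
Q P
{ P } P
{ Q } P
{ { } } P
{ { } } Q P
{ { } } { } P
{ { } } { } Q
{ { } } { } { P }
{ { } } { } { Q }
{ { } } { } { { P } }
{ { } } { } { { Q } }
{ { } } { } { { { } } }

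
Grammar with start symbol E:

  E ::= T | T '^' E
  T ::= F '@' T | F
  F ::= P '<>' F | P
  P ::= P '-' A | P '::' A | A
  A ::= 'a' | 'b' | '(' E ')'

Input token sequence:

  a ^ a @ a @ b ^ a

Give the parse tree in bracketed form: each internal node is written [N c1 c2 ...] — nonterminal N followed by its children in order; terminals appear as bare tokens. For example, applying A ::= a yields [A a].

E
T ^ E
F ^ E
P ^ E
A ^ E
a ^ E
a ^ T ^ E
a ^ F @ T ^ E
a ^ P @ T ^ E
a ^ A @ T ^ E
a ^ a @ T ^ E
a ^ a @ F @ T ^ E
a ^ a @ P @ T ^ E
a ^ a @ A @ T ^ E
a ^ a @ a @ T ^ E
a ^ a @ a @ F ^ E
a ^ a @ a @ P ^ E
a ^ a @ a @ A ^ E
a ^ a @ a @ b ^ E
a ^ a @ a @ b ^ T
a ^ a @ a @ b ^ F
a ^ a @ a @ b ^ P
a ^ a @ a @ b ^ A
a ^ a @ a @ b ^ a

[E [T [F [P [A a]]]] ^ [E [T [F [P [A a]]] @ [T [F [P [A a]]] @ [T [F [P [A b]]]]]] ^ [E [T [F [P [A a]]]]]]]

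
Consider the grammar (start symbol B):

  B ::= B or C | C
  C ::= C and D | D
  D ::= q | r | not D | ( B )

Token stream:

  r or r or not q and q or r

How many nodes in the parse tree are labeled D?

6

[B [B [B [B [C [D r]]] or [C [D r]]] or [C [C [D not [D q]]] and [D q]]] or [C [D r]]]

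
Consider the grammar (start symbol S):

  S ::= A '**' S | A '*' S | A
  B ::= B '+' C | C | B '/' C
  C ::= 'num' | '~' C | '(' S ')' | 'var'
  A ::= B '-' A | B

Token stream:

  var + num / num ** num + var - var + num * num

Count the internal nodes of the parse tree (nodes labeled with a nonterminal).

[S [A [B [B [B [C var]] + [C num]] / [C num]]] ** [S [A [B [B [C num]] + [C var]] - [A [B [B [C var]] + [C num]]]] * [S [A [B [C num]]]]]]

23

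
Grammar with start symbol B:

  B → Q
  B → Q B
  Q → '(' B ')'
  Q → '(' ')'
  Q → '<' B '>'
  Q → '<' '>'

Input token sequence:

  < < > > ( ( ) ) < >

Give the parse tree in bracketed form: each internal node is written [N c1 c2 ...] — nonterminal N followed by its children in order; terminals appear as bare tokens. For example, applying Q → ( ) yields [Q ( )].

[B [Q < [B [Q < >]] >] [B [Q ( [B [Q ( )]] )] [B [Q < >]]]]

B
Q B
< B > B
< Q > B
< < > > B
< < > > Q B
< < > > ( B ) B
< < > > ( Q ) B
< < > > ( ( ) ) B
< < > > ( ( ) ) Q
< < > > ( ( ) ) < >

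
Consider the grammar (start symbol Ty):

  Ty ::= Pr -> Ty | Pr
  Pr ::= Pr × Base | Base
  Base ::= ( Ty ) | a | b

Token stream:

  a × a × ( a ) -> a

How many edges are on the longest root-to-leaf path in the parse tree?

6

[Ty [Pr [Pr [Pr [Base a]] × [Base a]] × [Base ( [Ty [Pr [Base a]]] )]] -> [Ty [Pr [Base a]]]]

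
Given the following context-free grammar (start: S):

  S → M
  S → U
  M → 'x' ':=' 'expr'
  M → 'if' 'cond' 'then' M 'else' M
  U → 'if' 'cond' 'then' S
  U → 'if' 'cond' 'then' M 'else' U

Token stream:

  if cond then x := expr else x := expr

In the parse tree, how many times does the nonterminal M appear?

3

[S [M if cond then [M x := expr] else [M x := expr]]]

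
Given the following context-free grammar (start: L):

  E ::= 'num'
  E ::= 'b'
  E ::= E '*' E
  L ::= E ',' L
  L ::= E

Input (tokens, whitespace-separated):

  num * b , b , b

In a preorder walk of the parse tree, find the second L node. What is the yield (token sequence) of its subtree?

[L [E [E num] * [E b]] , [L [E b] , [L [E b]]]]

b , b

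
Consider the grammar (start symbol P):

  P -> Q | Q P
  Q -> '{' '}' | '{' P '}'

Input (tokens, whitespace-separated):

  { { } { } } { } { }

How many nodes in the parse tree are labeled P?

5

[P [Q { [P [Q { }] [P [Q { }]]] }] [P [Q { }] [P [Q { }]]]]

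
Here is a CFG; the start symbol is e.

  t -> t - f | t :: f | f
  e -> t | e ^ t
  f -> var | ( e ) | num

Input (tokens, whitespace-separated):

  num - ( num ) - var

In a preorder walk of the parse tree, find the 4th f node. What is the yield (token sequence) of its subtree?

var

[e [t [t [t [f num]] - [f ( [e [t [f num]]] )]] - [f var]]]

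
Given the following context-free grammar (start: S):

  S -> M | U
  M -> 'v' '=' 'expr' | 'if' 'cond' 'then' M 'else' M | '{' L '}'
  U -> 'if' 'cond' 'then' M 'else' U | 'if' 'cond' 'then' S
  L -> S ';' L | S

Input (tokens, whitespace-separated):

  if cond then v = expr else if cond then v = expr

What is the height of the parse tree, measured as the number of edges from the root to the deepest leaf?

5

[S [U if cond then [M v = expr] else [U if cond then [S [M v = expr]]]]]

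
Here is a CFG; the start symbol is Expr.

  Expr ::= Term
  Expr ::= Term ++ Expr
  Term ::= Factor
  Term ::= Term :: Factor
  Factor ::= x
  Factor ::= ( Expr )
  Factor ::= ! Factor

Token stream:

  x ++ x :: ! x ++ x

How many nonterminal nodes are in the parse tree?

12

[Expr [Term [Factor x]] ++ [Expr [Term [Term [Factor x]] :: [Factor ! [Factor x]]] ++ [Expr [Term [Factor x]]]]]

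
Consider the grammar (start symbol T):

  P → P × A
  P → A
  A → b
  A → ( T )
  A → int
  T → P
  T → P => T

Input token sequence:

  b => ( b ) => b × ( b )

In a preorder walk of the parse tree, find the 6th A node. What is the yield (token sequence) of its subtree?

[T [P [A b]] => [T [P [A ( [T [P [A b]]] )]] => [T [P [P [A b]] × [A ( [T [P [A b]]] )]]]]]

b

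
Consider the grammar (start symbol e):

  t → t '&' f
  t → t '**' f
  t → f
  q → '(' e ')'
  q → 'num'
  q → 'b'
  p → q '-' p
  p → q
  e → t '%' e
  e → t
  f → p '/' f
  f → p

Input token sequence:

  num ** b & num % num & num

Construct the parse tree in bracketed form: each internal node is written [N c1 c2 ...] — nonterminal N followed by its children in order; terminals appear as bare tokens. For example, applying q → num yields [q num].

e
t % e
t & f % e
t ** f & f % e
f ** f & f % e
p ** f & f % e
q ** f & f % e
num ** f & f % e
num ** p & f % e
num ** q & f % e
num ** b & f % e
num ** b & p % e
num ** b & q % e
num ** b & num % e
num ** b & num % t
num ** b & num % t & f
num ** b & num % f & f
num ** b & num % p & f
num ** b & num % q & f
num ** b & num % num & f
num ** b & num % num & p
num ** b & num % num & q
num ** b & num % num & num

[e [t [t [t [f [p [q num]]]] ** [f [p [q b]]]] & [f [p [q num]]]] % [e [t [t [f [p [q num]]]] & [f [p [q num]]]]]]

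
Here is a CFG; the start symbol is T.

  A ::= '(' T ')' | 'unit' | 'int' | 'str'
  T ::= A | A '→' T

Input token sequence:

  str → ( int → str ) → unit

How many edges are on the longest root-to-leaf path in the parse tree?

6

[T [A str] → [T [A ( [T [A int] → [T [A str]]] )] → [T [A unit]]]]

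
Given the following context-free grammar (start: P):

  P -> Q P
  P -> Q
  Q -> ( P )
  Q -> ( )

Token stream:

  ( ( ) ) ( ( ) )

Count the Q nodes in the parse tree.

[P [Q ( [P [Q ( )]] )] [P [Q ( [P [Q ( )]] )]]]

4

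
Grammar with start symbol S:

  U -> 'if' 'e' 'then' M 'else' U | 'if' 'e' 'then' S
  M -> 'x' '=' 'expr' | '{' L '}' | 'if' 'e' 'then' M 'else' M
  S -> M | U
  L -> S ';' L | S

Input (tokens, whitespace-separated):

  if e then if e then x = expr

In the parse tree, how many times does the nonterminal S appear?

[S [U if e then [S [U if e then [S [M x = expr]]]]]]

3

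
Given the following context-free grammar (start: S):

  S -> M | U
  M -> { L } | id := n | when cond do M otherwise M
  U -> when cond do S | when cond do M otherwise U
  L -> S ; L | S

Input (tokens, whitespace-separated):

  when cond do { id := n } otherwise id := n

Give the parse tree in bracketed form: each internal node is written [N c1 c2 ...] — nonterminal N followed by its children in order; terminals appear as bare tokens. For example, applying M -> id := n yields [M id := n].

[S [M when cond do [M { [L [S [M id := n]]] }] otherwise [M id := n]]]

S
M
when cond do M otherwise M
when cond do { L } otherwise M
when cond do { S } otherwise M
when cond do { M } otherwise M
when cond do { id := n } otherwise M
when cond do { id := n } otherwise id := n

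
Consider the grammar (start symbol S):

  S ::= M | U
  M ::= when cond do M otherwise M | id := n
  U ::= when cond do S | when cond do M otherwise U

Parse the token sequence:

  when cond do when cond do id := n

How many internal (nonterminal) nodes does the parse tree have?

6

[S [U when cond do [S [U when cond do [S [M id := n]]]]]]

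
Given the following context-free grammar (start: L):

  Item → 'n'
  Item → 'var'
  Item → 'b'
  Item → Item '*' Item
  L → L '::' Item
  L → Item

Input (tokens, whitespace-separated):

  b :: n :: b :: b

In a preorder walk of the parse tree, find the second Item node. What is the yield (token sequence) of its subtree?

[L [L [L [L [Item b]] :: [Item n]] :: [Item b]] :: [Item b]]

n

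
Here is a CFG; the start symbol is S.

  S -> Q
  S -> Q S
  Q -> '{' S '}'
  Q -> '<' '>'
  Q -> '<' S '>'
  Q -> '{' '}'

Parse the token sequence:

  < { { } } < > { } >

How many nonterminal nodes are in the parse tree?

[S [Q < [S [Q { [S [Q { }]] }] [S [Q < >] [S [Q { }]]]] >]]

10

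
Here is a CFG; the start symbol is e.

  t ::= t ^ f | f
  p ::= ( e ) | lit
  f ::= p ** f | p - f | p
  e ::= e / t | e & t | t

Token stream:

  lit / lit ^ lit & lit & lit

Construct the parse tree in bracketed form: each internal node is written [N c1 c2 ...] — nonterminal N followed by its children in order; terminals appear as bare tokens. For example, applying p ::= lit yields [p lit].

[e [e [e [e [t [f [p lit]]]] / [t [t [f [p lit]]] ^ [f [p lit]]]] & [t [f [p lit]]]] & [t [f [p lit]]]]

e
e & t
e & t & t
e / t & t & t
t / t & t & t
f / t & t & t
p / t & t & t
lit / t & t & t
lit / t ^ f & t & t
lit / f ^ f & t & t
lit / p ^ f & t & t
lit / lit ^ f & t & t
lit / lit ^ p & t & t
lit / lit ^ lit & t & t
lit / lit ^ lit & f & t
lit / lit ^ lit & p & t
lit / lit ^ lit & lit & t
lit / lit ^ lit & lit & f
lit / lit ^ lit & lit & p
lit / lit ^ lit & lit & lit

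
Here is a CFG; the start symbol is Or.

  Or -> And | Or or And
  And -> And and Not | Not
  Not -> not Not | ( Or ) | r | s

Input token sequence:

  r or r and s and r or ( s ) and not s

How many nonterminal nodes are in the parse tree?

[Or [Or [Or [And [Not r]]] or [And [And [And [Not r]] and [Not s]] and [Not r]]] or [And [And [Not ( [Or [And [Not s]]] )]] and [Not not [Not s]]]]

19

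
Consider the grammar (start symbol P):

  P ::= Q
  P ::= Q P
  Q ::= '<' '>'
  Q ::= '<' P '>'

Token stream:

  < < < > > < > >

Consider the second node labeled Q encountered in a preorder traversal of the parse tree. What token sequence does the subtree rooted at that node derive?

< < > >

[P [Q < [P [Q < [P [Q < >]] >] [P [Q < >]]] >]]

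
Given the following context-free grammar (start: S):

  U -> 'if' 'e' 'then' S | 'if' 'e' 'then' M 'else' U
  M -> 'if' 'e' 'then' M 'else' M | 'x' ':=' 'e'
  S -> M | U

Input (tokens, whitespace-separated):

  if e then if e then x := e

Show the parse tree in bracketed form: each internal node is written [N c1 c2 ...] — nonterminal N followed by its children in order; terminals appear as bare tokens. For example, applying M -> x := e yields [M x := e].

S
U
if e then S
if e then U
if e then if e then S
if e then if e then M
if e then if e then x := e

[S [U if e then [S [U if e then [S [M x := e]]]]]]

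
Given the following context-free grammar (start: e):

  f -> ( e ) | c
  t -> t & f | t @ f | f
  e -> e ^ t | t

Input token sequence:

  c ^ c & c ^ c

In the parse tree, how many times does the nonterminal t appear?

[e [e [e [t [f c]]] ^ [t [t [f c]] & [f c]]] ^ [t [f c]]]

4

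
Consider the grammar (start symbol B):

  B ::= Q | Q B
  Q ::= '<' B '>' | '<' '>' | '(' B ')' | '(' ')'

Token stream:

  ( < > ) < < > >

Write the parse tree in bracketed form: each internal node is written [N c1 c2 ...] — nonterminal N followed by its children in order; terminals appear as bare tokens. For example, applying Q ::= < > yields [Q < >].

[B [Q ( [B [Q < >]] )] [B [Q < [B [Q < >]] >]]]

B
Q B
( B ) B
( Q ) B
( < > ) B
( < > ) Q
( < > ) < B >
( < > ) < Q >
( < > ) < < > >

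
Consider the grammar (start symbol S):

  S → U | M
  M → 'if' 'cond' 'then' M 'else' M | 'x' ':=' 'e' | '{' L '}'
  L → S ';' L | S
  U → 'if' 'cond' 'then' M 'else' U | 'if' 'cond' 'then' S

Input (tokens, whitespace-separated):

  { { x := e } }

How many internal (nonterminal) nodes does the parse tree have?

[S [M { [L [S [M { [L [S [M x := e]]] }]]] }]]

8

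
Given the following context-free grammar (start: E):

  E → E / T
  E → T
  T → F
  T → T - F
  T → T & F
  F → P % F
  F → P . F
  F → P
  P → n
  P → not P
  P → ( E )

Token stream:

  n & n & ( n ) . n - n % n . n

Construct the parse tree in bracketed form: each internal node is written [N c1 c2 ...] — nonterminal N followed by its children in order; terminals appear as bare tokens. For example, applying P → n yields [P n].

E
T
T - F
T & F - F
T & F & F - F
F & F & F - F
P & F & F - F
n & F & F - F
n & P & F - F
n & n & F - F
n & n & P . F - F
n & n & ( E ) . F - F
n & n & ( T ) . F - F
n & n & ( F ) . F - F
n & n & ( P ) . F - F
n & n & ( n ) . F - F
n & n & ( n ) . P - F
n & n & ( n ) . n - F
n & n & ( n ) . n - P % F
n & n & ( n ) . n - n % F
n & n & ( n ) . n - n % P . F
n & n & ( n ) . n - n % n . F
n & n & ( n ) . n - n % n . P
n & n & ( n ) . n - n % n . n

[E [T [T [T [T [F [P n]]] & [F [P n]]] & [F [P ( [E [T [F [P n]]]] )] . [F [P n]]]] - [F [P n] % [F [P n] . [F [P n]]]]]]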